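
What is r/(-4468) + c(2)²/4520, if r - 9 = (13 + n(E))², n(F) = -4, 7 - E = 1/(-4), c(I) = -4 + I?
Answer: -12154/631105 ≈ -0.019258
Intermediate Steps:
E = 29/4 (E = 7 - 1/(-4) = 7 - 1*(-¼) = 7 + ¼ = 29/4 ≈ 7.2500)
r = 90 (r = 9 + (13 - 4)² = 9 + 9² = 9 + 81 = 90)
r/(-4468) + c(2)²/4520 = 90/(-4468) + (-4 + 2)²/4520 = 90*(-1/4468) + (-2)²*(1/4520) = -45/2234 + 4*(1/4520) = -45/2234 + 1/1130 = -12154/631105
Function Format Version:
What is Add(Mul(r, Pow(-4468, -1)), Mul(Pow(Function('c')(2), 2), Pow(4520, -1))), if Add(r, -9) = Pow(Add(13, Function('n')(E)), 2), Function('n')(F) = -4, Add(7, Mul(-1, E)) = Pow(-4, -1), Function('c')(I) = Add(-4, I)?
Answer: Rational(-12154, 631105) ≈ -0.019258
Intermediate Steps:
E = Rational(29, 4) (E = Add(7, Mul(-1, Pow(-4, -1))) = Add(7, Mul(-1, Rational(-1, 4))) = Add(7, Rational(1, 4)) = Rational(29, 4) ≈ 7.2500)
r = 90 (r = Add(9, Pow(Add(13, -4), 2)) = Add(9, Pow(9, 2)) = Add(9, 81) = 90)
Add(Mul(r, Pow(-4468, -1)), Mul(Pow(Function('c')(2), 2), Pow(4520, -1))) = Add(Mul(90, Pow(-4468, -1)), Mul(Pow(Add(-4, 2), 2), Pow(4520, -1))) = Add(Mul(90, Rational(-1, 4468)), Mul(Pow(-2, 2), Rational(1, 4520))) = Add(Rational(-45, 2234), Mul(4, Rational(1, 4520))) = Add(Rational(-45, 2234), Rational(1, 1130)) = Rational(-12154, 631105)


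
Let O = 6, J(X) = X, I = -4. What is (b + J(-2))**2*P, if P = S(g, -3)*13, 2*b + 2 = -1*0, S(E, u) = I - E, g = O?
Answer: -1170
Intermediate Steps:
g = 6
S(E, u) = -4 - E
b = -1 (b = -1 + (-1*0)/2 = -1 + (1/2)*0 = -1 + 0 = -1)
P = -130 (P = (-4 - 1*6)*13 = (-4 - 6)*13 = -10*13 = -130)
(b + J(-2))**2*P = (-1 - 2)**2*(-130) = (-3)**2*(-130) = 9*(-130) = -1170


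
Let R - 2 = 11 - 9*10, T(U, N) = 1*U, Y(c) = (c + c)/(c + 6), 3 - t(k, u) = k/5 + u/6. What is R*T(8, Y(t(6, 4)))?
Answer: -616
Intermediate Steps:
t(k, u) = 3 - k/5 - u/6 (t(k, u) = 3 - (k/5 + u/6) = 3 + (-k/5 - u/6) = 3 - k/5 - u/6)
Y(c) = 2*c/(6 + c) (Y(c) = (2*c)/(6 + c) = 2*c/(6 + c))
T(U, N) = U
R = -77 (R = 2 + (11 - 9*10) = 2 + (11 - 90) = 2 - 79 = -77)
R*T(8, Y(t(6, 4))) = -77*8 = -616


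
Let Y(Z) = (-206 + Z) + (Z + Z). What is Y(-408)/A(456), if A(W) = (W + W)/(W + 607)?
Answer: -760045/456 ≈ -1666.8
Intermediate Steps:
A(W) = 2*W/(607 + W) (A(W) = (2*W)/(607 + W) = 2*W/(607 + W))
Y(Z) = -206 + 3*Z (Y(Z) = (-206 + Z) + 2*Z = -206 + 3*Z)
Y(-408)/A(456) = (-206 + 3*(-408))/((2*456/(607 + 456))) = (-206 - 1224)/((2*456/1063)) = -1430/(2*456*(1/1063)) = -1430/912/1063 = -1430*1063/912 = -760045/456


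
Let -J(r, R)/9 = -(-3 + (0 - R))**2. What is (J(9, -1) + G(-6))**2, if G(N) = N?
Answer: 900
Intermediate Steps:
J(r, R) = 9*(-3 - R)**2 (J(r, R) = -(-9)*(-3 + (0 - R))**2 = -(-9)*(-3 - R)**2 = 9*(-3 - R)**2)
(J(9, -1) + G(-6))**2 = (9*(3 - 1)**2 - 6)**2 = (9*2**2 - 6)**2 = (9*4 - 6)**2 = (36 - 6)**2 = 30**2 = 900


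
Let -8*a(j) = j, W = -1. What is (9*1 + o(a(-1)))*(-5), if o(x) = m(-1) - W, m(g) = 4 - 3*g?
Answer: -85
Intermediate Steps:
a(j) = -j/8
o(x) = 8 (o(x) = (4 - 3*(-1)) - 1*(-1) = (4 + 3) + 1 = 7 + 1 = 8)
(9*1 + o(a(-1)))*(-5) = (9*1 + 8)*(-5) = (9 + 8)*(-5) = 17*(-5) = -85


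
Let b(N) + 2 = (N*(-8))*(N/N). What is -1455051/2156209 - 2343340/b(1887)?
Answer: 2515381219031/16277221741 ≈ 154.53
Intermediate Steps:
b(N) = -2 - 8*N (b(N) = -2 + (N*(-8))*(N/N) = -2 - 8*N*1 = -2 - 8*N)
-1455051/2156209 - 2343340/b(1887) = -1455051/2156209 - 2343340/(-2 - 8*1887) = -1455051*1/2156209 - 2343340/(-2 - 15096) = -1455051/2156209 - 2343340/(-15098) = -1455051/2156209 - 2343340*(-1/15098) = -1455051/2156209 + 1171670/7549 = 2515381219031/16277221741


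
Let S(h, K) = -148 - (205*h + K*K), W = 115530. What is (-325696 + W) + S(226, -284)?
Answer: -337300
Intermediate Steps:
S(h, K) = -148 - K**2 - 205*h (S(h, K) = -148 - (205*h + K**2) = -148 - (K**2 + 205*h) = -148 + (-K**2 - 205*h) = -148 - K**2 - 205*h)
(-325696 + W) + S(226, -284) = (-325696 + 115530) + (-148 - 1*(-284)**2 - 205*226) = -210166 + (-148 - 1*80656 - 46330) = -210166 + (-148 - 80656 - 46330) = -210166 - 127134 = -337300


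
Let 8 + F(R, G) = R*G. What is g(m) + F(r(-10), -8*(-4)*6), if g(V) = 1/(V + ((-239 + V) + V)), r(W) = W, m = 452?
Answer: -2153575/1117 ≈ -1928.0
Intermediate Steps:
F(R, G) = -8 + G*R (F(R, G) = -8 + R*G = -8 + G*R)
g(V) = 1/(-239 + 3*V) (g(V) = 1/(V + (-239 + 2*V)) = 1/(-239 + 3*V))
g(m) + F(r(-10), -8*(-4)*6) = 1/(-239 + 3*452) + (-8 + (-8*(-4)*6)*(-10)) = 1/(-239 + 1356) + (-8 + (32*6)*(-10)) = 1/1117 + (-8 + 192*(-10)) = 1/1117 + (-8 - 1920) = 1/1117 - 1928 = -2153575/1117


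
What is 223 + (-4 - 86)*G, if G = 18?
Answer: -1397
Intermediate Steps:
223 + (-4 - 86)*G = 223 + (-4 - 86)*18 = 223 - 90*18 = 223 - 1620 = -1397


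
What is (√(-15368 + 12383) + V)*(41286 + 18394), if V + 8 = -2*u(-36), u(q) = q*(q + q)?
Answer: -309858560 + 59680*I*√2985 ≈ -3.0986e+8 + 3.2606e+6*I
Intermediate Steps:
u(q) = 2*q² (u(q) = q*(2*q) = 2*q²)
V = -5192 (V = -8 - 4*(-36)² = -8 - 4*1296 = -8 - 2*2592 = -8 - 5184 = -5192)
(√(-15368 + 12383) + V)*(41286 + 18394) = (√(-15368 + 12383) - 5192)*(41286 + 18394) = (√(-2985) - 5192)*59680 = (I*√2985 - 5192)*59680 = (-5192 + I*√2985)*59680 = -309858560 + 59680*I*√2985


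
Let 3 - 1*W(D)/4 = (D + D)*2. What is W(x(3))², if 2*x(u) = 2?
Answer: 16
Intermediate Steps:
x(u) = 1 (x(u) = (½)*2 = 1)
W(D) = 12 - 16*D (W(D) = 12 - 4*(D + D)*2 = 12 - 4*2*D*2 = 12 - 16*D)
W(x(3))² = (12 - 16*1)² = (12 - 16)² = (-4)² = 16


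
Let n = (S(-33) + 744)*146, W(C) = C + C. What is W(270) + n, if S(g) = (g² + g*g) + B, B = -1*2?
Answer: 426860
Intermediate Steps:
W(C) = 2*C
B = -2
S(g) = -2 + 2*g² (S(g) = (g² + g*g) - 2 = (g² + g²) - 2 = 2*g² - 2 = -2 + 2*g²)
n = 426320 (n = ((-2 + 2*(-33)²) + 744)*146 = ((-2 + 2*1089) + 744)*146 = ((-2 + 2178) + 744)*146 = (2176 + 744)*146 = 2920*146 = 426320)
W(270) + n = 2*270 + 426320 = 540 + 426320 = 426860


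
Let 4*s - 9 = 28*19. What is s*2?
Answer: 541/2 ≈ 270.50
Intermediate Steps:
s = 541/4 (s = 9/4 + (28*19)/4 = 9/4 + (¼)*532 = 9/4 + 133 = 541/4 ≈ 135.25)
s*2 = (541/4)*2 = 541/2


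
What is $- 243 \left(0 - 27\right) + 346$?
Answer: $6907$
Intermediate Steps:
$- 243 \left(0 - 27\right) + 346 = \left(-243\right) \left(-27\right) + 346 = 6561 + 346 = 6907$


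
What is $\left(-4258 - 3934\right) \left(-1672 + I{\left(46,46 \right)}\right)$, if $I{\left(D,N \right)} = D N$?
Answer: $-3637248$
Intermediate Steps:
$\left(-4258 - 3934\right) \left(-1672 + I{\left(46,46 \right)}\right) = \left(-4258 - 3934\right) \left(-1672 + 46 \cdot 46\right) = - 8192 \left(-1672 + 2116\right) = \left(-8192\right) 444 = -3637248$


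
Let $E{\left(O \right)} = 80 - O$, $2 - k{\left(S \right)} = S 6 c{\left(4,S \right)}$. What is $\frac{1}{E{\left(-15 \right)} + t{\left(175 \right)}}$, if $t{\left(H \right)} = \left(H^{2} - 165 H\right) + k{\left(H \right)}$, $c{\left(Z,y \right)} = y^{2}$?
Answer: $- \frac{1}{32154403} \approx -3.11 \cdot 10^{-8}$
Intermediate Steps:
$k{\left(S \right)} = 2 - 6 S^{3}$ ($k{\left(S \right)} = 2 - S 6 S^{2} = 2 - 6 S S^{2} = 2 - 6 S^{3}$)
$t{\left(H \right)} = 2 + H^{2} - 165 H - 6 H^{3}$ ($t{\left(H \right)} = \left(H^{2} - 165 H\right) - \left(-2 + 6 H^{3}\right) = 2 + H^{2} - 165 H - 6 H^{3}$)
$\frac{1}{E{\left(-15 \right)} + t{\left(175 \right)}} = \frac{1}{\left(80 - -15\right) + \left(2 + 175^{2} - 28875 - 6 \cdot 175^{3}\right)} = \frac{1}{\left(80 + 15\right) + \left(2 + 30625 - 28875 - 32156250\right)} = \frac{1}{95 + \left(2 + 30625 - 28875 - 32156250\right)} = \frac{1}{95 - 32154498} = \frac{1}{-32154403} = - \frac{1}{32154403}$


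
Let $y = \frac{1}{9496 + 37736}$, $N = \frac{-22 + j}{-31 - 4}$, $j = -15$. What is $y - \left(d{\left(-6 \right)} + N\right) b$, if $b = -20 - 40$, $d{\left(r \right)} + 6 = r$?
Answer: $- \frac{217078265}{330624} \approx -656.57$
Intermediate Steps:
$d{\left(r \right)} = -6 + r$
$N = \frac{37}{35}$ ($N = \frac{-22 - 15}{-31 - 4} = - \frac{37}{-35} = \left(-37\right) \left(- \frac{1}{35}\right) = \frac{37}{35} \approx 1.0571$)
$b = -60$ ($b = -20 - 40 = -60$)
$y = \frac{1}{47232} \approx 2.1172 \cdot 10^{-5}$
$y - \left(d{\left(-6 \right)} + N\right) b = \frac{1}{47232} - \left(\left(-6 - 6\right) + \frac{37}{35}\right) \left(-60\right) = \frac{1}{47232} - \left(-12 + \frac{37}{35}\right) \left(-60\right) = \frac{1}{47232} - \left(- \frac{383}{35}\right) \left(-60\right) = \frac{1}{47232} - \frac{4596}{7} = - \frac{217078265}{330624}$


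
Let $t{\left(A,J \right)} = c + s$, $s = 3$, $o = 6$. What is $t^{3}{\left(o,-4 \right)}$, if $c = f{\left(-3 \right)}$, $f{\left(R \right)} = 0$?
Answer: $27$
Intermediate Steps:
$c = 0$
$t{\left(A,J \right)} = 3$ ($t{\left(A,J \right)} = 0 + 3 = 3$)
$t^{3}{\left(o,-4 \right)} = 3^{3} = 27$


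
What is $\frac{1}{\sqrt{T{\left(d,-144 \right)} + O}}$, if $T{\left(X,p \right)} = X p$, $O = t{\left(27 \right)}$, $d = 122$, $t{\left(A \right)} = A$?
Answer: $- \frac{i \sqrt{1949}}{5847} \approx - 0.0075504 i$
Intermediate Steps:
$O = 27$
$\frac{1}{\sqrt{T{\left(d,-144 \right)} + O}} = \frac{1}{\sqrt{122 \left(-144\right) + 27}} = \frac{1}{\sqrt{-17568 + 27}} = \frac{1}{\sqrt{-17541}} = \frac{1}{3 i \sqrt{1949}} = - \frac{i \sqrt{1949}}{5847}$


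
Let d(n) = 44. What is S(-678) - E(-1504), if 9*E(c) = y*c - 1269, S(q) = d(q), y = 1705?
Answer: 2565985/9 ≈ 2.8511e+5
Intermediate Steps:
S(q) = 44
E(c) = -141 + 1705*c/9 (E(c) = (1705*c - 1269)/9 = (-1269 + 1705*c)/9 = -141 + 1705*c/9)
S(-678) - E(-1504) = 44 - (-141 + (1705/9)*(-1504)) = 44 - (-141 - 2564320/9) = 44 - 1*(-2565589/9) = 44 + 2565589/9 = 2565985/9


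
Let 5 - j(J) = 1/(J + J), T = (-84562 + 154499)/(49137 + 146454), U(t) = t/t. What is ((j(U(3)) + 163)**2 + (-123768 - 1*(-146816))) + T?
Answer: 39982405195/782364 ≈ 51105.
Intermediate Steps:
U(t) = 1
T = 69937/195591 ≈ 0.35757
j(J) = 5 - 1/(2*J) (j(J) = 5 - 1/(J + J) = 5 - 1/(2*J))
((j(U(3)) + 163)**2 + (-123768 - 1*(-146816))) + T = (((5 - 1/2/1) + 163)**2 + (-123768 - 1*(-146816))) + 69937/195591 = (((5 - 1/2*1) + 163)**2 + (-123768 + 146816)) + 69937/195591 = (((5 - 1/2) + 163)**2 + 23048) + 69937/195591 = ((9/2 + 163)**2 + 23048) + 69937/195591 = ((335/2)**2 + 23048) + 69937/195591 = (112225/4 + 23048) + 69937/195591 = 204417/4 + 69937/195591 = 39982405195/782364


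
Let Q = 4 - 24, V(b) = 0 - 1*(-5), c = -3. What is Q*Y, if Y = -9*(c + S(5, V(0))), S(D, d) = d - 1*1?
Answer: 180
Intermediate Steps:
V(b) = 5 (V(b) = 0 + 5 = 5)
S(D, d) = -1 + d (S(D, d) = d - 1 = -1 + d)
Y = -9 (Y = -9*(-3 + (-1 + 5)) = -9*(-3 + 4) = -9*1 = -9)
Q = -20
Q*Y = -20*(-9) = 180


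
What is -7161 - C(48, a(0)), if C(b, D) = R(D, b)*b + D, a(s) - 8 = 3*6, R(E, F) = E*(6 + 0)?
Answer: -14675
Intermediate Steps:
R(E, F) = 6*E (R(E, F) = E*6 = 6*E)
a(s) = 26 (a(s) = 8 + 3*6 = 8 + 18 = 26)
C(b, D) = D + 6*D*b (C(b, D) = (6*D)*b + D = 6*D*b + D = D + 6*D*b)
-7161 - C(48, a(0)) = -7161 - 26*(1 + 6*48) = -7161 - 26*(1 + 288) = -7161 - 26*289 = -7161 - 1*7514 = -7161 - 7514 = -14675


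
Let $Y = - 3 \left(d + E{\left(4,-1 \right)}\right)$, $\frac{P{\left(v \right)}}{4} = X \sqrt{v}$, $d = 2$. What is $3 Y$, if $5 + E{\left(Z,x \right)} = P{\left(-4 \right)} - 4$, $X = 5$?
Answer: $63 - 360 i \approx 63.0 - 360.0 i$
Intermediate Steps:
$P{\left(v \right)} = 20 \sqrt{v}$ ($P{\left(v \right)} = 4 \cdot 5 \sqrt{v} = 20 \sqrt{v}$)
$E{\left(Z,x \right)} = -9 + 40 i$ ($E{\left(Z,x \right)} = -5 + \left(20 \sqrt{-4} - 4\right) = -5 - \left(4 - 20 \cdot 2 i\right) = -5 - \left(4 - 40 i\right) = -9 + 40 i$)
$Y = 21 - 120 i$ ($Y = - 3 \left(2 - \left(9 - 40 i\right)\right) = - 3 \left(-7 + 40 i\right) = 21 - 120 i \approx 21.0 - 120.0 i$)
$3 Y = 3 \left(21 - 120 i\right) = 63 - 360 i$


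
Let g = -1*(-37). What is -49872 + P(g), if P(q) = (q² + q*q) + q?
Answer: -47097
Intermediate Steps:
g = 37
P(q) = q + 2*q² (P(q) = (q² + q²) + q = 2*q² + q = q + 2*q²)
-49872 + P(g) = -49872 + 37*(1 + 2*37) = -49872 + 37*(1 + 74) = -49872 + 37*75 = -49872 + 2775 = -47097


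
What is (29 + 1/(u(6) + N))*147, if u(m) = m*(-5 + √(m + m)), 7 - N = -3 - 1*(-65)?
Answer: 28946064/6793 - 1764*√3/6793 ≈ 4260.7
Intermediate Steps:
N = -55 (N = 7 - (-3 - 1*(-65)) = 7 - (-3 + 65) = 7 - 1*62 = 7 - 62 = -55)
u(m) = m*(-5 + √2*√m) (u(m) = m*(-5 + √(2*m)) = m*(-5 + √2*√m))
(29 + 1/(u(6) + N))*147 = (29 + 1/((-5*6 + √2*6^(3/2)) - 55))*147 = (29 + 1/((-30 + √2*(6*√6)) - 55))*147 = (29 + 1/((-30 + 12*√3) - 55))*147 = (29 + 1/(-85 + 12*√3))*147 = 4263 + 147/(-85 + 12*√3)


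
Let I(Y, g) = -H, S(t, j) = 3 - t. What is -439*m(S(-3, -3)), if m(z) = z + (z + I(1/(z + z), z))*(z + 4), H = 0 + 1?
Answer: -24584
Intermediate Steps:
H = 1
I(Y, g) = -1 (I(Y, g) = -1*1 = -1)
m(z) = z + (-1 + z)*(4 + z) (m(z) = z + (z - 1)*(z + 4) = z + (-1 + z)*(4 + z))
-439*m(S(-3, -3)) = -439*(-4 + (3 - 1*(-3))² + 4*(3 - 1*(-3))) = -439*(-4 + (3 + 3)² + 4*(3 + 3)) = -439*(-4 + 6² + 4*6) = -439*(-4 + 36 + 24) = -439*56 = -24584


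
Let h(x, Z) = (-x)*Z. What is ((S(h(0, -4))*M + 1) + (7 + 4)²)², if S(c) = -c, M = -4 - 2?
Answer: 14884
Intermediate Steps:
h(x, Z) = -Z*x
M = -6
((S(h(0, -4))*M + 1) + (7 + 4)²)² = ((-(-1)*(-4)*0*(-6) + 1) + (7 + 4)²)² = ((-1*0*(-6) + 1) + 11²)² = ((0*(-6) + 1) + 121)² = ((0 + 1) + 121)² = (1 + 121)² = 122² = 14884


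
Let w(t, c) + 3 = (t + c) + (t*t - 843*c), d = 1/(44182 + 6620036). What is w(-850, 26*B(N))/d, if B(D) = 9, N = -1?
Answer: 3496175382942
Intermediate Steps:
d = 1/6664218 ≈ 1.5006e-7
w(t, c) = -3 + t + t² - 842*c (w(t, c) = -3 + ((t + c) + (t*t - 843*c)) = -3 + ((c + t) + (t² - 843*c)) = -3 + (t + t² - 842*c) = -3 + t + t² - 842*c)
w(-850, 26*B(N))/d = (-3 - 850 + (-850)² - 21892*9)/(1/6664218) = (-3 - 850 + 722500 - 842*234)*6664218 = (-3 - 850 + 722500 - 197028)*6664218 = 524619*6664218 = 3496175382942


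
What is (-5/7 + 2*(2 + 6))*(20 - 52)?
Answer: -3424/7 ≈ -489.14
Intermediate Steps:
(-5/7 + 2*(2 + 6))*(20 - 52) = (-5*⅐ + 2*8)*(-32) = (-5/7 + 16)*(-32) = (107/7)*(-32) = -3424/7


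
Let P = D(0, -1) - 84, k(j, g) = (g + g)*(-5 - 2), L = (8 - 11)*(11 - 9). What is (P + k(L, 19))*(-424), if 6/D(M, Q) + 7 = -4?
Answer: 1634944/11 ≈ 1.4863e+5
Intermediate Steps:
D(M, Q) = -6/11 (D(M, Q) = 6/(-7 - 4) = 6/(-11) = 6*(-1/11) = -6/11)
L = -6 (L = -3*2 = -6)
k(j, g) = -14*g (k(j, g) = (2*g)*(-7) = -14*g)
P = -930/11 (P = -6/11 - 84 = -930/11 ≈ -84.545)
(P + k(L, 19))*(-424) = (-930/11 - 14*19)*(-424) = (-930/11 - 266)*(-424) = -3856/11*(-424) = 1634944/11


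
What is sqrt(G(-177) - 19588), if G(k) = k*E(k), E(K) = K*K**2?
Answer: sqrt(981486653) ≈ 31329.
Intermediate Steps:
E(K) = K**3
G(k) = k**4 (G(k) = k*k**3 = k**4)
sqrt(G(-177) - 19588) = sqrt((-177)**4 - 19588) = sqrt(981506241 - 19588) = sqrt(981486653)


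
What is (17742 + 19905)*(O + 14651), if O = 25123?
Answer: 1497371778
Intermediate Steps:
(17742 + 19905)*(O + 14651) = (17742 + 19905)*(25123 + 14651) = 37647*39774 = 1497371778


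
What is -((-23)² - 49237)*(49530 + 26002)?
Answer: 3679012656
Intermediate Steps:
-((-23)² - 49237)*(49530 + 26002) = -(529 - 49237)*75532 = -(-48708)*75532 = -1*(-3679012656) = 3679012656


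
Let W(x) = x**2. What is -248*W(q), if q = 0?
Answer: 0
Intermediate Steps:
-248*W(q) = -248*0**2 = -248*0 = 0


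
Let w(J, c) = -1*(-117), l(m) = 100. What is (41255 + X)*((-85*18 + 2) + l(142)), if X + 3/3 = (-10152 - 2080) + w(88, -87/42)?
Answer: -41610492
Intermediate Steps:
w(J, c) = 117
X = -12116 (X = -1 + ((-10152 - 2080) + 117) = -1 + (-12232 + 117) = -1 - 12115 = -12116)
(41255 + X)*((-85*18 + 2) + l(142)) = (41255 - 12116)*((-85*18 + 2) + 100) = 29139*((-1530 + 2) + 100) = 29139*(-1528 + 100) = 29139*(-1428) = -41610492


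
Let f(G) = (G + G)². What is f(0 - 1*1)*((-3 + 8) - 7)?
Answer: -8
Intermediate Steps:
f(G) = 4*G² (f(G) = (2*G)² = 4*G²)
f(0 - 1*1)*((-3 + 8) - 7) = (4*(0 - 1*1)²)*((-3 + 8) - 7) = (4*(0 - 1)²)*(5 - 7) = (4*(-1)²)*(-2) = (4*1)*(-2) = 4*(-2) = -8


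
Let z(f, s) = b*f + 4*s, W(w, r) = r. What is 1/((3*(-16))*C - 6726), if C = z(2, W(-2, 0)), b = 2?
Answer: -1/6918 ≈ -0.00014455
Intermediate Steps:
z(f, s) = 2*f + 4*s
C = 4 (C = 2*2 + 4*0 = 4 + 0 = 4)
1/((3*(-16))*C - 6726) = 1/((3*(-16))*4 - 6726) = 1/(-48*4 - 6726) = 1/(-192 - 6726) = 1/(-6918) = -1/6918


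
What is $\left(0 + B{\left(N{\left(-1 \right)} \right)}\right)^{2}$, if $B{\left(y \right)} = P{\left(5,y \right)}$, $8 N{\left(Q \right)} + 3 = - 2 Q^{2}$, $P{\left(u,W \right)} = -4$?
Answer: $16$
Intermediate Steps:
$N{\left(Q \right)} = - \frac{3}{8} - \frac{Q^{2}}{4}$ ($N{\left(Q \right)} = - \frac{3}{8} + \frac{\left(-2\right) Q^{2}}{8} = - \frac{3}{8} - \frac{Q^{2}}{4}$)
$B{\left(y \right)} = -4$
$\left(0 + B{\left(N{\left(-1 \right)} \right)}\right)^{2} = \left(0 - 4\right)^{2} = \left(-4\right)^{2} = 16$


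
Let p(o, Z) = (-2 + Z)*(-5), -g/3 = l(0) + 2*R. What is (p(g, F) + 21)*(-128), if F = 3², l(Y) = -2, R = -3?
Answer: 1792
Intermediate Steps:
F = 9
g = 24 (g = -3*(-2 + 2*(-3)) = -3*(-2 - 6) = -3*(-8) = 24)
p(o, Z) = 10 - 5*Z
(p(g, F) + 21)*(-128) = ((10 - 5*9) + 21)*(-128) = ((10 - 45) + 21)*(-128) = (-35 + 21)*(-128) = -14*(-128) = 1792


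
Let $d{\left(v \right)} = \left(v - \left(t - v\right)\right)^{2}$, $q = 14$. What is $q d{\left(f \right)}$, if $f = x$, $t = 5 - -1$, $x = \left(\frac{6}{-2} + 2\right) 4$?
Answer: $2744$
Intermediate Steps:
$x = -4$ ($x = \left(6 \left(- \frac{1}{2}\right) + 2\right) 4 = \left(-3 + 2\right) 4 = \left(-1\right) 4 = -4$)
$t = 6$ ($t = 5 + 1 = 6$)
$f = -4$
$d{\left(v \right)} = \left(-6 + 2 v\right)^{2}$ ($d{\left(v \right)} = \left(v + \left(v - 6\right)\right)^{2} = \left(v + \left(-6 + v\right)\right)^{2} = \left(-6 + 2 v\right)^{2}$)
$q d{\left(f \right)} = 14 \cdot 4 \left(-3 - 4\right)^{2} = 14 \cdot 4 \left(-7\right)^{2} = 14 \cdot 4 \cdot 49 = 14 \cdot 196 = 2744$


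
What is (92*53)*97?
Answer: 472972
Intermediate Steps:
(92*53)*97 = 4876*97 = 472972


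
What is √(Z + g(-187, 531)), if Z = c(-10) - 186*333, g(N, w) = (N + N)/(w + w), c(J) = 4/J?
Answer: I*√48511979165/885 ≈ 248.88*I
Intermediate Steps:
g(N, w) = N/w (g(N, w) = (2*N)/((2*w)) = (2*N)*(1/(2*w)) = N/w)
Z = -309692/5 (Z = 4/(-10) - 186*333 = 4*(-⅒) - 61938 = -⅖ - 61938 = -309692/5 ≈ -61938.)
√(Z + g(-187, 531)) = √(-309692/5 - 187/531) = √(-164447387/2655) = I*√48511979165/885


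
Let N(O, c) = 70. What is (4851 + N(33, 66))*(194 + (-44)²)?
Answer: 10481730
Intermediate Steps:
(4851 + N(33, 66))*(194 + (-44)²) = (4851 + 70)*(194 + (-44)²) = 4921*(194 + 1936) = 4921*2130 = 10481730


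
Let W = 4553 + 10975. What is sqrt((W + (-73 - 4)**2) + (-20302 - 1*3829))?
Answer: I*sqrt(2674) ≈ 51.711*I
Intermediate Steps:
W = 15528
sqrt((W + (-73 - 4)**2) + (-20302 - 1*3829)) = sqrt((15528 + (-73 - 4)**2) + (-20302 - 1*3829)) = sqrt((15528 + (-77)**2) + (-20302 - 3829)) = sqrt((15528 + 5929) - 24131) = sqrt(21457 - 24131) = sqrt(-2674) = I*sqrt(2674)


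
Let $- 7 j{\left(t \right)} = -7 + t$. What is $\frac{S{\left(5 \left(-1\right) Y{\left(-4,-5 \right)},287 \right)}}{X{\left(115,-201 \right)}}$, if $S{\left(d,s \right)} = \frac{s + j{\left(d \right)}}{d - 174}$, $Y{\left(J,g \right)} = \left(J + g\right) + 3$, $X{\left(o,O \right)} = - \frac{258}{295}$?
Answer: $\frac{97645}{43344} \approx 2.2528$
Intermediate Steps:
$X{\left(o,O \right)} = - \frac{258}{295}$ ($X{\left(o,O \right)} = \left(-258\right) \frac{1}{295} = - \frac{258}{295}$)
$j{\left(t \right)} = 1 - \frac{t}{7}$ ($j{\left(t \right)} = - \frac{-7 + t}{7} = 1 - \frac{t}{7}$)
$Y{\left(J,g \right)} = 3 + J + g$
$S{\left(d,s \right)} = \frac{1 + s - \frac{d}{7}}{-174 + d}$ ($S{\left(d,s \right)} = \frac{s - \left(-1 + \frac{d}{7}\right)}{d - 174} = \frac{1 + s - \frac{d}{7}}{-174 + d}$)
$\frac{S{\left(5 \left(-1\right) Y{\left(-4,-5 \right)},287 \right)}}{X{\left(115,-201 \right)}} = \frac{\frac{1}{-174 + 5 \left(-1\right) \left(3 - 4 - 5\right)} \left(1 + 287 - \frac{5 \left(-1\right) \left(3 - 4 - 5\right)}{7}\right)}{- \frac{258}{295}} = \frac{1 + 287 - \frac{\left(-5\right) \left(-6\right)}{7}}{-174 - -30} \left(- \frac{295}{258}\right) = \frac{1 + 287 - \frac{30}{7}}{-174 + 30} \left(- \frac{295}{258}\right) = \frac{1 + 287 - \frac{30}{7}}{-144} \left(- \frac{295}{258}\right) = \left(- \frac{1}{144}\right) \frac{1986}{7} \left(- \frac{295}{258}\right) = \left(- \frac{331}{168}\right) \left(- \frac{295}{258}\right) = \frac{97645}{43344}$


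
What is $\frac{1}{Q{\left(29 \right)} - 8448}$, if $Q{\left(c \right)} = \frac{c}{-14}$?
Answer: $- \frac{14}{118301} \approx -0.00011834$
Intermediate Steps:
$Q{\left(c \right)} = - \frac{c}{14}$ ($Q{\left(c \right)} = c \left(- \frac{1}{14}\right) = - \frac{c}{14}$)
$\frac{1}{Q{\left(29 \right)} - 8448} = \frac{1}{\left(- \frac{1}{14}\right) 29 - 8448} = \frac{1}{- \frac{29}{14} - 8448} = \frac{1}{- \frac{118301}{14}} = - \frac{14}{118301}$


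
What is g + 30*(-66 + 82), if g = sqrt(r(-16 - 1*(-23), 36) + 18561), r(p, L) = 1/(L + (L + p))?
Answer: 480 + 4*sqrt(7239955)/79 ≈ 616.24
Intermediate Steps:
r(p, L) = 1/(p + 2*L)
g = 4*sqrt(7239955)/79 (g = sqrt(1/((-16 - 1*(-23)) + 2*36) + 18561) = sqrt(1/((-16 + 23) + 72) + 18561) = sqrt(1/(7 + 72) + 18561) = sqrt(1/79 + 18561) = sqrt(1466320/79) = 4*sqrt(7239955)/79 ≈ 136.24)
g + 30*(-66 + 82) = 4*sqrt(7239955)/79 + 30*(-66 + 82) = 4*sqrt(7239955)/79 + 30*16 = 4*sqrt(7239955)/79 + 480 = 480 + 4*sqrt(7239955)/79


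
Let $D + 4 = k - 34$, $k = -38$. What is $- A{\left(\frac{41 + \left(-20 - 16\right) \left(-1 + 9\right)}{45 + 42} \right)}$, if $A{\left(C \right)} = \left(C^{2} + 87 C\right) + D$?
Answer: $\frac{2383778}{7569} \approx 314.94$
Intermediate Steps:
$D = -76$ ($D = -4 - 72 = -76$)
$A{\left(C \right)} = -76 + C^{2} + 87 C$ ($A{\left(C \right)} = \left(C^{2} + 87 C\right) - 76 = -76 + C^{2} + 87 C$)
$- A{\left(\frac{41 + \left(-20 - 16\right) \left(-1 + 9\right)}{45 + 42} \right)} = - (-76 + \left(\frac{41 + \left(-20 - 16\right) \left(-1 + 9\right)}{45 + 42}\right)^{2} + 87 \frac{41 + \left(-20 - 16\right) \left(-1 + 9\right)}{45 + 42}) = - (-76 + \left(\frac{41 - 288}{87}\right)^{2} + 87 \frac{41 - 288}{87}) = - (-76 + \left(\left(41 - 288\right) \frac{1}{87}\right)^{2} + 87 \left(41 - 288\right) \frac{1}{87}) = - (-76 + \left(\left(-247\right) \frac{1}{87}\right)^{2} + 87 \left(\left(-247\right) \frac{1}{87}\right)) = - (-76 + \left(- \frac{247}{87}\right)^{2} + 87 \left(- \frac{247}{87}\right)) = - (-76 + \frac{61009}{7569} - 247) = \left(-1\right) \left(- \frac{2383778}{7569}\right) = \frac{2383778}{7569}$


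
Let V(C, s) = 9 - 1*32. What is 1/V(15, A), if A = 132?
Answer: -1/23 ≈ -0.043478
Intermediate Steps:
V(C, s) = -23 (V(C, s) = 9 - 32 = -23)
1/V(15, A) = 1/(-23) = -1/23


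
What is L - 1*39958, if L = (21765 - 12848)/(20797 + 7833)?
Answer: -1143988623/28630 ≈ -39958.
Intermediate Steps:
L = 8917/28630 ≈ 0.31146
L - 1*39958 = 8917/28630 - 1*39958 = 8917/28630 - 39958 = -1143988623/28630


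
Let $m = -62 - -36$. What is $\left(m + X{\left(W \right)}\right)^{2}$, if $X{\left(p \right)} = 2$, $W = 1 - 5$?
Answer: $576$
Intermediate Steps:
$W = -4$ ($W = 1 - 5 = -4$)
$m = -26$ ($m = -62 + 36 = -26$)
$\left(m + X{\left(W \right)}\right)^{2} = \left(-26 + 2\right)^{2} = \left(-24\right)^{2} = 576$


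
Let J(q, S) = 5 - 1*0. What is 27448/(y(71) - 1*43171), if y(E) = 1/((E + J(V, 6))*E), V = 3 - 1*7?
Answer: -148109408/232950715 ≈ -0.63580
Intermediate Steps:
V = -4 (V = 3 - 7 = -4)
J(q, S) = 5 (J(q, S) = 5 + 0 = 5)
y(E) = 1/(E*(5 + E)) (y(E) = 1/((E + 5)*E) = 1/((5 + E)*E) = 1/(E*(5 + E)))
27448/(y(71) - 1*43171) = 27448/(1/(71*(5 + 71)) - 1*43171) = 27448/((1/71)/76 - 43171) = 27448/((1/71)*(1/76) - 43171) = 27448/(1/5396 - 43171) = 27448/(-232950715/5396) = 27448*(-5396/232950715) = -148109408/232950715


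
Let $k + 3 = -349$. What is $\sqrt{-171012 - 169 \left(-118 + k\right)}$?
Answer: $i \sqrt{91582} \approx 302.63 i$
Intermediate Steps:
$k = -352$ ($k = -3 - 349 = -352$)
$\sqrt{-171012 - 169 \left(-118 + k\right)} = \sqrt{-171012 - 169 \left(-118 - 352\right)} = \sqrt{-171012 - -79430} = \sqrt{-171012 + 79430} = \sqrt{-91582} = i \sqrt{91582}$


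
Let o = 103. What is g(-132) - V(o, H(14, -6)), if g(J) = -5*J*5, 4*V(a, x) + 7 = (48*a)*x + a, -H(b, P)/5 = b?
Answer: 89796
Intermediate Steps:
H(b, P) = -5*b
V(a, x) = -7/4 + a/4 + 12*a*x (V(a, x) = -7/4 + ((48*a)*x + a)/4 = -7/4 + (48*a*x + a)/4 = -7/4 + (a + 48*a*x)/4 = -7/4 + (a/4 + 12*a*x) = -7/4 + a/4 + 12*a*x)
g(J) = -25*J
g(-132) - V(o, H(14, -6)) = -25*(-132) - (-7/4 + (¼)*103 + 12*103*(-5*14)) = 3300 - (-7/4 + 103/4 + 12*103*(-70)) = 3300 - (-7/4 + 103/4 - 86520) = 3300 - 1*(-86496) = 3300 + 86496 = 89796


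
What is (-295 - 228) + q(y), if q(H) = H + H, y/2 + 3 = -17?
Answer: -603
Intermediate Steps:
y = -40 (y = -6 + 2*(-17) = -6 - 34 = -40)
q(H) = 2*H
(-295 - 228) + q(y) = (-295 - 228) + 2*(-40) = -523 - 80 = -603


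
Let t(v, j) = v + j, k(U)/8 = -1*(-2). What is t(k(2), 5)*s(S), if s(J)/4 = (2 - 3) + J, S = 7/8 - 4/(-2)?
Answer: 315/2 ≈ 157.50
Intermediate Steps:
k(U) = 16 (k(U) = 8*(-1*(-2)) = 8*2 = 16)
t(v, j) = j + v
S = 23/8 (S = 7*(⅛) - 4*(-½) = 7/8 + 2 = 23/8 ≈ 2.8750)
s(J) = -4 + 4*J (s(J) = 4*((2 - 3) + J) = 4*(-1 + J) = -4 + 4*J)
t(k(2), 5)*s(S) = (5 + 16)*(-4 + 4*(23/8)) = 21*(-4 + 23/2) = 21*(15/2) = 315/2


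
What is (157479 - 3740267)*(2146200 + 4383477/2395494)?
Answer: -12633661463652922/1643 ≈ -7.6894e+12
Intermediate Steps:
(157479 - 3740267)*(2146200 + 4383477/2395494) = -3582788*(2146200 + 4383477*(1/2395494)) = -3582788*(2146200 + 6013/3286) = -3582788*7052419213/3286 = -12633661463652922/1643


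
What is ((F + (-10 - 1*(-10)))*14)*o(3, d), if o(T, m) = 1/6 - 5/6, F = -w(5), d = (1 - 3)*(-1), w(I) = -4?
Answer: -112/3 ≈ -37.333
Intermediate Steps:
d = 2 (d = -2*(-1) = 2)
F = 4 (F = -1*(-4) = 4)
o(T, m) = -⅔ (o(T, m) = 1*(⅙) - 5*⅙ = ⅙ - ⅚ = -⅔)
((F + (-10 - 1*(-10)))*14)*o(3, d) = ((4 + (-10 - 1*(-10)))*14)*(-⅔) = ((4 + (-10 + 10))*14)*(-⅔) = ((4 + 0)*14)*(-⅔) = (4*14)*(-⅔) = 56*(-⅔) = -112/3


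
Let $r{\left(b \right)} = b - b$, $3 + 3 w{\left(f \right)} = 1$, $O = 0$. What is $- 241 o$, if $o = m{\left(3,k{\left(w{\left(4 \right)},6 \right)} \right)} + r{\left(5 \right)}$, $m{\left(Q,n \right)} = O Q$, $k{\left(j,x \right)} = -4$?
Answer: $0$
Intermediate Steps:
$w{\left(f \right)} = - \frac{2}{3}$ ($w{\left(f \right)} = -1 + \frac{1}{3} \cdot 1 = -1 + \frac{1}{3} = - \frac{2}{3}$)
$m{\left(Q,n \right)} = 0$ ($m{\left(Q,n \right)} = 0 Q = 0$)
$r{\left(b \right)} = 0$
$o = 0$ ($o = 0 + 0 = 0$)
$- 241 o = \left(-241\right) 0 = 0$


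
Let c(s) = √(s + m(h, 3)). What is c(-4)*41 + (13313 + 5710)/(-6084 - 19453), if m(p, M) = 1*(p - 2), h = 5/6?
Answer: -19023/25537 + 41*I*√186/6 ≈ -0.74492 + 93.194*I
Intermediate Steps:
h = ⅚ (h = 5*(⅙) = ⅚ ≈ 0.83333)
m(p, M) = -2 + p (m(p, M) = 1*(-2 + p) = -2 + p)
c(s) = √(-7/6 + s) (c(s) = √(s + (-2 + ⅚)) = √(s - 7/6) = √(-7/6 + s))
c(-4)*41 + (13313 + 5710)/(-6084 - 19453) = (√(-42 + 36*(-4))/6)*41 + (13313 + 5710)/(-6084 - 19453) = (√(-42 - 144)/6)*41 + 19023/(-25537) = (√(-186)/6)*41 + 19023*(-1/25537) = ((I*√186)/6)*41 - 19023/25537 = (I*√186/6)*41 - 19023/25537 = 41*I*√186/6 - 19023/25537 = -19023/25537 + 41*I*√186/6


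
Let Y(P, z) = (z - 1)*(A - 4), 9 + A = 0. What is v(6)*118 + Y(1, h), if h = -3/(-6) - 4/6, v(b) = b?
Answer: 4339/6 ≈ 723.17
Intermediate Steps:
A = -9 (A = -9 + 0 = -9)
h = -⅙ (h = -3*(-⅙) - 4*⅙ = ½ - ⅔ = -⅙ ≈ -0.16667)
Y(P, z) = 13 - 13*z (Y(P, z) = (z - 1)*(-9 - 4) = (-1 + z)*(-13) = 13 - 13*z)
v(6)*118 + Y(1, h) = 6*118 + (13 - 13*(-⅙)) = 708 + (13 + 13/6) = 708 + 91/6 = 4339/6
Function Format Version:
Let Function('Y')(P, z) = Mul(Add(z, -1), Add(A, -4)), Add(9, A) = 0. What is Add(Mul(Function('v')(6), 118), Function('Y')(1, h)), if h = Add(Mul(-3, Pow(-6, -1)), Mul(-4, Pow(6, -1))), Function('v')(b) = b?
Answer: Rational(4339, 6) ≈ 723.17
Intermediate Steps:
A = -9 (A = Add(-9, 0) = -9)
h = Rational(-1, 6) (h = Add(Mul(-3, Rational(-1, 6)), Mul(-4, Rational(1, 6))) = Add(Rational(1, 2), Rational(-2, 3)) = Rational(-1, 6) ≈ -0.16667)
Function('Y')(P, z) = Add(13, Mul(-13, z)) (Function('Y')(P, z) = Mul(Add(z, -1), Add(-9, -4)) = Mul(Add(-1, z), -13) = Add(13, Mul(-13, z)))
Add(Mul(Function('v')(6), 118), Function('Y')(1, h)) = Add(Mul(6, 118), Add(13, Mul(-13, Rational(-1, 6)))) = Add(708, Add(13, Rational(13, 6))) = Add(708, Rational(91, 6)) = Rational(4339, 6)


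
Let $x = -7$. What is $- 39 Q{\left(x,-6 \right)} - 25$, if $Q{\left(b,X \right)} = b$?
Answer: $248$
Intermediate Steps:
$- 39 Q{\left(x,-6 \right)} - 25 = \left(-39\right) \left(-7\right) - 25 = 273 - 25 = 248$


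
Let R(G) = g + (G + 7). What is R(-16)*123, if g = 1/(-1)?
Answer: -1230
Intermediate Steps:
g = -1
R(G) = 6 + G (R(G) = -1 + (G + 7) = -1 + (7 + G) = 6 + G)
R(-16)*123 = (6 - 16)*123 = -10*123 = -1230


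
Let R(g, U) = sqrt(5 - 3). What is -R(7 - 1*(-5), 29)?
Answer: -sqrt(2) ≈ -1.4142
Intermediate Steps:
R(g, U) = sqrt(2)
-R(7 - 1*(-5), 29) = -sqrt(2)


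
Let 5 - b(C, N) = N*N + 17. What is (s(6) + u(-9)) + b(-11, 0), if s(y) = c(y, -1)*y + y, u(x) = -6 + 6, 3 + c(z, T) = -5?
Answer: -54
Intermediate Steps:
c(z, T) = -8 (c(z, T) = -3 - 5 = -8)
u(x) = 0
b(C, N) = -12 - N² (b(C, N) = 5 - (N*N + 17) = 5 - (N² + 17) = 5 - (17 + N²) = 5 + (-17 - N²) = -12 - N²)
s(y) = -7*y (s(y) = -8*y + y = -7*y)
(s(6) + u(-9)) + b(-11, 0) = (-7*6 + 0) + (-12 - 1*0²) = (-42 + 0) + (-12 - 1*0) = -42 + (-12 + 0) = -42 - 12 = -54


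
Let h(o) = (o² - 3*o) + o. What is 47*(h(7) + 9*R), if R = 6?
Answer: 4183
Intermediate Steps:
h(o) = o² - 2*o
47*(h(7) + 9*R) = 47*(7*(-2 + 7) + 9*6) = 47*(7*5 + 54) = 47*(35 + 54) = 47*89 = 4183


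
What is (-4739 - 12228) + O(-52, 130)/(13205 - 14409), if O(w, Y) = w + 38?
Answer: -1459161/86 ≈ -16967.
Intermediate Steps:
O(w, Y) = 38 + w
(-4739 - 12228) + O(-52, 130)/(13205 - 14409) = (-4739 - 12228) + (38 - 52)/(13205 - 14409) = -16967 - 14/(-1204) = -16967 - 14*(-1/1204) = -16967 + 1/86 = -1459161/86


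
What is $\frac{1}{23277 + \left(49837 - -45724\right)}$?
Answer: $\frac{1}{118838} \approx 8.4148 \cdot 10^{-6}$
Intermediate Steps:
$\frac{1}{23277 + \left(49837 - -45724\right)} = \frac{1}{23277 + \left(49837 + 45724\right)} = \frac{1}{23277 + 95561} = \frac{1}{118838}$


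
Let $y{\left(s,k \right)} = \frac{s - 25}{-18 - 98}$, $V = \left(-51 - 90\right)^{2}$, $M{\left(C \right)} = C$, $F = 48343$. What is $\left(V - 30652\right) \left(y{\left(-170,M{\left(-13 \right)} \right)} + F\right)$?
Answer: $- \frac{60403584893}{116} \approx -5.2072 \cdot 10^{8}$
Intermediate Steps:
$V = 19881$ ($V = \left(-141\right)^{2} = 19881$)
$y{\left(s,k \right)} = \frac{25}{116} - \frac{s}{116}$ ($y{\left(s,k \right)} = \frac{-25 + s}{-116} = \left(-25 + s\right) \left(- \frac{1}{116}\right) = \frac{25}{116} - \frac{s}{116}$)
$\left(V - 30652\right) \left(y{\left(-170,M{\left(-13 \right)} \right)} + F\right) = \left(19881 - 30652\right) \left(\left(\frac{25}{116} - - \frac{85}{58}\right) + 48343\right) = - 10771 \left(\left(\frac{25}{116} + \frac{85}{58}\right) + 48343\right) = - 10771 \left(\frac{195}{116} + 48343\right) = \left(-10771\right) \frac{5607983}{116} = - \frac{60403584893}{116}$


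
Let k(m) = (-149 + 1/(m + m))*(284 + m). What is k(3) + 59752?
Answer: 102221/6 ≈ 17037.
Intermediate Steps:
k(m) = (-149 + 1/(2*m))*(284 + m)
k(3) + 59752 = (-84631/2 - 149*3 + 142/3) + 59752 = (-84631/2 - 447 + 142*(⅓)) + 59752 = (-84631/2 - 447 + 142/3) + 59752 = -256291/6 + 59752 = 102221/6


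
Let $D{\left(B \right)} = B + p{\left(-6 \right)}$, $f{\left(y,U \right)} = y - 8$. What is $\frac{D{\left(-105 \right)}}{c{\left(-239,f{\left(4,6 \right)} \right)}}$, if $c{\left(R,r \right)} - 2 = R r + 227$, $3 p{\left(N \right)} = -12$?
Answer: $- \frac{109}{1185} \approx -0.091983$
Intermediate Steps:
$f{\left(y,U \right)} = -8 + y$ ($f{\left(y,U \right)} = y - 8 = -8 + y$)
$p{\left(N \right)} = -4$ ($p{\left(N \right)} = \frac{1}{3} \left(-12\right) = -4$)
$c{\left(R,r \right)} = 229 + R r$ ($c{\left(R,r \right)} = 2 + \left(R r + 227\right) = 2 + \left(227 + R r\right) = 229 + R r$)
$D{\left(B \right)} = -4 + B$ ($D{\left(B \right)} = B - 4 = -4 + B$)
$\frac{D{\left(-105 \right)}}{c{\left(-239,f{\left(4,6 \right)} \right)}} = \frac{-4 - 105}{229 - 239 \left(-8 + 4\right)} = - \frac{109}{229 - -956} = - \frac{109}{229 + 956} = - \frac{109}{1185}$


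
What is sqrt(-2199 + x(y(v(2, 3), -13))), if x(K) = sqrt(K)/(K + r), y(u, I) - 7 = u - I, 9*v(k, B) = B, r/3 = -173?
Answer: sqrt(-1230349296 - 374*sqrt(183))/748 ≈ 46.894*I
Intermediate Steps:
r = -519 (r = 3*(-173) = -519)
v(k, B) = B/9
y(u, I) = 7 + u - I (y(u, I) = 7 + (u - I) = 7 + u - I)
x(K) = sqrt(K)/(-519 + K) (x(K) = sqrt(K)/(K - 519) = sqrt(K)/(-519 + K))
sqrt(-2199 + x(y(v(2, 3), -13))) = sqrt(-2199 + sqrt(7 + (1/9)*3 - 1*(-13))/(-519 + (7 + (1/9)*3 - 1*(-13)))) = sqrt(-2199 + sqrt(7 + 1/3 + 13)/(-519 + (7 + 1/3 + 13))) = sqrt(-2199 + sqrt(61/3)/(-519 + 61/3)) = sqrt(-2199 + (sqrt(183)/3)/(-1496/3)) = sqrt(-2199 + (sqrt(183)/3)*(-3/1496)) = sqrt(-2199 - sqrt(183)/1496)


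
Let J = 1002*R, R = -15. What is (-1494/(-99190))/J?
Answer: -83/82823650 ≈ -1.0021e-6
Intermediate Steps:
J = -15030 (J = 1002*(-15) = -15030)
(-1494/(-99190))/J = -1494/(-99190)/(-15030) = -1494*(-1/99190)*(-1/15030) = (747/49595)*(-1/15030) = -83/82823650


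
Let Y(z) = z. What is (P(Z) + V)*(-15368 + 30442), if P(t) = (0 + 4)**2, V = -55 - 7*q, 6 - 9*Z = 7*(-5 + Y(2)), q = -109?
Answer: 10913576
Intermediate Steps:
Z = 3 (Z = 2/3 - 7*(-5 + 2)/9 = 2/3 - 7*(-3)/9 = 2/3 - 1/9*(-21) = 2/3 + 7/3 = 3)
V = 708 (V = -55 - 7*(-109) = -55 + 763 = 708)
P(t) = 16 (P(t) = 4**2 = 16)
(P(Z) + V)*(-15368 + 30442) = (16 + 708)*(-15368 + 30442) = 724*15074 = 10913576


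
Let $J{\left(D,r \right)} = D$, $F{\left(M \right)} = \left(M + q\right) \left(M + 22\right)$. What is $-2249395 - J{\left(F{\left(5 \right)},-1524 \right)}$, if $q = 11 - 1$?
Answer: $-2249800$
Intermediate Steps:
$q = 10$
$F{\left(M \right)} = \left(10 + M\right) \left(22 + M\right)$ ($F{\left(M \right)} = \left(M + 10\right) \left(M + 22\right) = \left(10 + M\right) \left(22 + M\right)$)
$-2249395 - J{\left(F{\left(5 \right)},-1524 \right)} = -2249395 - \left(220 + 5^{2} + 32 \cdot 5\right) = -2249395 - \left(220 + 25 + 160\right) = -2249395 - 405 = -2249800$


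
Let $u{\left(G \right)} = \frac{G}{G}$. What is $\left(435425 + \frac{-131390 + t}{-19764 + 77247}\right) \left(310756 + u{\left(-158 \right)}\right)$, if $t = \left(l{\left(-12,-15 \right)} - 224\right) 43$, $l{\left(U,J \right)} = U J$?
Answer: $\frac{7778061875138701}{57483} \approx 1.3531 \cdot 10^{11}$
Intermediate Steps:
$l{\left(U,J \right)} = J U$
$u{\left(G \right)} = 1$
$t = -1892$ ($t = \left(\left(-15\right) \left(-12\right) - 224\right) 43 = \left(180 - 224\right) 43 = \left(-44\right) 43 = -1892$)
$\left(435425 + \frac{-131390 + t}{-19764 + 77247}\right) \left(310756 + u{\left(-158 \right)}\right) = \left(435425 + \frac{-131390 - 1892}{-19764 + 77247}\right) \left(310756 + 1\right) = \left(435425 - \frac{133282}{57483}\right) 310757 = \frac{25029401993}{57483} \cdot 310757 = \frac{7778061875138701}{57483}$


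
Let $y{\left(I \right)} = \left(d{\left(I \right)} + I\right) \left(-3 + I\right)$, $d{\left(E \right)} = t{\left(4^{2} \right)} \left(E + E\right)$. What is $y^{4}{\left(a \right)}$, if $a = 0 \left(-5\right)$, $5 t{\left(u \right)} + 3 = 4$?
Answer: $0$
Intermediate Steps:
$t{\left(u \right)} = \frac{1}{5}$ ($t{\left(u \right)} = - \frac{3}{5} + \frac{1}{5} \cdot 4 = - \frac{3}{5} + \frac{4}{5} = \frac{1}{5}$)
$d{\left(E \right)} = \frac{2 E}{5}$ ($d{\left(E \right)} = \frac{E + E}{5} = \frac{2 E}{5}$)
$a = 0$
$y{\left(I \right)} = \frac{7 I \left(-3 + I\right)}{5}$ ($y{\left(I \right)} = \left(\frac{2 I}{5} + I\right) \left(-3 + I\right) = \frac{7 I}{5} \left(-3 + I\right) = \frac{7 I \left(-3 + I\right)}{5}$)
$y^{4}{\left(a \right)} = \left(\frac{7}{5} \cdot 0 \left(-3 + 0\right)\right)^{4} = \left(\frac{7}{5} \cdot 0 \left(-3\right)\right)^{4} = 0^{4} = 0$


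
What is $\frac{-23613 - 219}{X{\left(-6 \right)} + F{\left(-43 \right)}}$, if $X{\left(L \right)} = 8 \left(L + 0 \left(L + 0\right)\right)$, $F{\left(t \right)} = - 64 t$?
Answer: $- \frac{2979}{338} \approx -8.8136$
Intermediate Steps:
$X{\left(L \right)} = 8 L$ ($X{\left(L \right)} = 8 \left(L + 0 L\right) = 8 \left(L + 0\right) = 8 L$)
$\frac{-23613 - 219}{X{\left(-6 \right)} + F{\left(-43 \right)}} = \frac{-23613 - 219}{8 \left(-6\right) - -2752} = - \frac{23832}{-48 + 2752} = - \frac{23832}{2704} = \left(-23832\right) \frac{1}{2704} = - \frac{2979}{338}$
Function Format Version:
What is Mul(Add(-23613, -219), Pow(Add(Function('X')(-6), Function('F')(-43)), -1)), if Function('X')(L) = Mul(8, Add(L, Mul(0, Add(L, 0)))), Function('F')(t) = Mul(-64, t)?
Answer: Rational(-2979, 338) ≈ -8.8136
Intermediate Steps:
Function('X')(L) = Mul(8, L) (Function('X')(L) = Mul(8, Add(L, Mul(0, L))) = Mul(8, Add(L, 0)) = Mul(8, L))
Mul(Add(-23613, -219), Pow(Add(Function('X')(-6), Function('F')(-43)), -1)) = Mul(Add(-23613, -219), Pow(Add(Mul(8, -6), Mul(-64, -43)), -1)) = Mul(-23832, Pow(Add(-48, 2752), -1)) = Mul(-23832, Pow(2704, -1)) = Mul(-23832, Rational(1, 2704)) = Rational(-2979, 338)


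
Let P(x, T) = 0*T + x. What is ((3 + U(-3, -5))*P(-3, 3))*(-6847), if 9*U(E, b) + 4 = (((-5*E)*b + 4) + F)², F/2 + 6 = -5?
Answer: 59377184/3 ≈ 1.9792e+7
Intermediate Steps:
F = -22 (F = -12 + 2*(-5) = -12 - 10 = -22)
P(x, T) = x (P(x, T) = 0 + x = x)
U(E, b) = -4/9 + (-18 - 5*E*b)²/9 (U(E, b) = -4/9 + (((-5*E)*b + 4) - 22)²/9 = -4/9 + ((-5*E*b + 4) - 22)²/9 = -4/9 + ((4 - 5*E*b) - 22)²/9 = -4/9 + (-18 - 5*E*b)²/9)
((3 + U(-3, -5))*P(-3, 3))*(-6847) = ((3 + (-4/9 + (18 + 5*(-3)*(-5))²/9))*(-3))*(-6847) = ((3 + (-4/9 + (18 + 75)²/9))*(-3))*(-6847) = ((3 + (-4/9 + (⅑)*93²))*(-3))*(-6847) = ((3 + (-4/9 + (⅑)*8649))*(-3))*(-6847) = ((3 + (-4/9 + 961))*(-3))*(-6847) = ((3 + 8645/9)*(-3))*(-6847) = ((8672/9)*(-3))*(-6847) = -8672/3*(-6847) = 59377184/3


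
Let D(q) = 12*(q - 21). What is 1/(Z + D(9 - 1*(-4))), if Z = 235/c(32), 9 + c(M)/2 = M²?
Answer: -406/38929 ≈ -0.010429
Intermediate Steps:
c(M) = -18 + 2*M²
Z = 47/406 (Z = 235/(-18 + 2*32²) = 235/(-18 + 2*1024) = 235/(-18 + 2048) = 235/2030 = 235*(1/2030) = 47/406 ≈ 0.11576)
D(q) = -252 + 12*q (D(q) = 12*(-21 + q) = -252 + 12*q)
1/(Z + D(9 - 1*(-4))) = 1/(47/406 + (-252 + 12*(9 - 1*(-4)))) = 1/(47/406 + (-252 + 12*(9 + 4))) = 1/(47/406 + (-252 + 12*13)) = 1/(47/406 + (-252 + 156)) = 1/(47/406 - 96) = 1/(-38929/406) = -406/38929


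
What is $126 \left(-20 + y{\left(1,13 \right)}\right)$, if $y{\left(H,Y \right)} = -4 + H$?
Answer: $-2898$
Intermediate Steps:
$126 \left(-20 + y{\left(1,13 \right)}\right) = 126 \left(-20 + \left(-4 + 1\right)\right) = 126 \left(-20 - 3\right) = 126 \left(-23\right) = -2898$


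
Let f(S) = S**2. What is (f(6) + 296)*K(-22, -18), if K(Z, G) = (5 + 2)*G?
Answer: -41832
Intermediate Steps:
K(Z, G) = 7*G
(f(6) + 296)*K(-22, -18) = (6**2 + 296)*(7*(-18)) = (36 + 296)*(-126) = 332*(-126) = -41832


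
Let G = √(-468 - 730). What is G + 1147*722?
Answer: 828134 + I*√1198 ≈ 8.2813e+5 + 34.612*I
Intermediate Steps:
G = I*√1198 (G = √(-1198) = I*√1198 ≈ 34.612*I)
G + 1147*722 = I*√1198 + 1147*722 = I*√1198 + 828134 = 828134 + I*√1198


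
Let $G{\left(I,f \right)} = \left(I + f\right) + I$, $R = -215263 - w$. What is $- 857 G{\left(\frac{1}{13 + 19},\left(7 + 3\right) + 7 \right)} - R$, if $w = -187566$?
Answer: $\frac{209191}{16} \approx 13074.0$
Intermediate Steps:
$R = -27697$ ($R = -215263 - -187566 = -215263 + 187566 = -27697$)
$G{\left(I,f \right)} = f + 2 I$
$- 857 G{\left(\frac{1}{13 + 19},\left(7 + 3\right) + 7 \right)} - R = - 857 \left(\left(\left(7 + 3\right) + 7\right) + \frac{2}{13 + 19}\right) - -27697 = - 857 \left(\left(10 + 7\right) + \frac{2}{32}\right) + 27697 = - 857 \left(17 + 2 \cdot \frac{1}{32}\right) + 27697 = - 857 \left(17 + \frac{1}{16}\right) + 27697 = \left(-857\right) \frac{273}{16} + 27697 = - \frac{233961}{16} + 27697 = \frac{209191}{16}$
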